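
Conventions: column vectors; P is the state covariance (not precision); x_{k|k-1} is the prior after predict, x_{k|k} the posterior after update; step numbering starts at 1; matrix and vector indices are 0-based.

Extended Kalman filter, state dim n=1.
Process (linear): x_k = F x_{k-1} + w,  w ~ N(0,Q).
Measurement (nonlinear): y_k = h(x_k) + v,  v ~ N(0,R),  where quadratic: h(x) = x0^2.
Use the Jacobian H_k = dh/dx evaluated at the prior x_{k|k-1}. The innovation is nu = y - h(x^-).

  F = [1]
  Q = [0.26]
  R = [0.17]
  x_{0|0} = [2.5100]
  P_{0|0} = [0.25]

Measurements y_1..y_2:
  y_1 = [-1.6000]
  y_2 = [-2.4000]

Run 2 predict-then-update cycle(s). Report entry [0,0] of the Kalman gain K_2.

K[0,0] = 0.4451

step 1: x^-=[2.5100]  P^-=[0.5100]  H_jac=[5.0200]  S=[13.0222]  K=[0.1966]  nu=[-7.9001]  x^+=[0.9568]  P^+=[0.0067]
step 2: x^-=[0.9568]  P^-=[0.2667]  H_jac=[1.9136]  S=[1.1465]  K=[0.4451]  nu=[-3.3155]  x^+=[-0.5188]  P^+=[0.0395]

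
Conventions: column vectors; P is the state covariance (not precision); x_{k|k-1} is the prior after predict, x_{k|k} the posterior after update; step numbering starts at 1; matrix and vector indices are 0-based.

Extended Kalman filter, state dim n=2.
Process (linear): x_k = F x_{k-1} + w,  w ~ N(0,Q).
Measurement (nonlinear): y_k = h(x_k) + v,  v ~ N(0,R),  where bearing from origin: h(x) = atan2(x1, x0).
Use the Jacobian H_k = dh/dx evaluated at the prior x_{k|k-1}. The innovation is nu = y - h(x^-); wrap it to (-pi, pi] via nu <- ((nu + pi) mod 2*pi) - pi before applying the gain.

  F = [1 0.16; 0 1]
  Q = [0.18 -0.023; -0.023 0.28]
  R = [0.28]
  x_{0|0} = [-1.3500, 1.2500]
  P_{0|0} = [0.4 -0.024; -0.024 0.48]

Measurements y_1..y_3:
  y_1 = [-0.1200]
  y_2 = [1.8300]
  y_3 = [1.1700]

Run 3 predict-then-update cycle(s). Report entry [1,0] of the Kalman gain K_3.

step 1: x^-=[-1.1500, 1.2500]  P^-=[0.5846 0.0298; 0.0298 0.7600]  H_jac=[-0.4333 -0.3986]  S=[0.5208]  K=[-0.5092; -0.6065]  nu=[-2.4346]  x^+=[0.0896, 2.7265]  P^+=[0.4496 -0.1310; -0.1310 0.5684]
step 2: x^-=[0.5258, 2.7265]  P^-=[0.6022 -0.0631; -0.0631 0.8484]  H_jac=[-0.3536 0.0682]  S=[0.3623]  K=[-0.5997; 0.2213]  nu=[0.4497]  x^+=[0.2562, 2.8260]  P^+=[0.4719 -0.0150; -0.0150 0.8307]
step 3: x^-=[0.7083, 2.8260]  P^-=[0.6684 0.0949; 0.0949 1.1107]  H_jac=[-0.3329 0.0834]  S=[0.3566]  K=[-0.6019; 0.1713]  nu=[-0.1552]  x^+=[0.8018, 2.7994]  P^+=[0.5392 0.1317; 0.1317 1.1002]

K[1,0] = 0.1713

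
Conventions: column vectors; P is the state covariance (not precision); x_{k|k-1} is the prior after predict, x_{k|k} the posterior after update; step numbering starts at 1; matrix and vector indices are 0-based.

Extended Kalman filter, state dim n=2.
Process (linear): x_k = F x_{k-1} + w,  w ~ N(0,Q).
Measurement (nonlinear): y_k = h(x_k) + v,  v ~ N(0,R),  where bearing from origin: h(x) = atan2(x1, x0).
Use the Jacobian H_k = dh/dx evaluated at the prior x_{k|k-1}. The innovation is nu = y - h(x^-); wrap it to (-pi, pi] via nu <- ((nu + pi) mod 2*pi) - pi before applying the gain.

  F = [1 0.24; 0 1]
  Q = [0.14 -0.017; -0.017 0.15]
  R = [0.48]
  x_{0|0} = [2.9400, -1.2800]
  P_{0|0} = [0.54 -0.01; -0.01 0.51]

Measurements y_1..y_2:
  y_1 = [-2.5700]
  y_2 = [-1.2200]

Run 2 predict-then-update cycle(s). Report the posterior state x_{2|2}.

step 1: x^-=[2.6328, -1.2800]  P^-=[0.7046 0.0954; 0.0954 0.6600]  H_jac=[0.1494 0.3072]  S=[0.5668]  K=[0.2374; 0.3829]  nu=[-2.1175]  x^+=[2.1301, -2.0908]  P^+=[0.6726 0.0439; 0.0439 0.5769]
step 2: x^-=[1.6284, -2.0908]  P^-=[0.8669 0.1653; 0.1653 0.7269]  H_jac=[0.2977 0.2319]  S=[0.6187]  K=[0.4791; 0.3520]  nu=[-0.3109]  x^+=[1.4794, -2.2002]  P^+=[0.7249 0.0610; 0.0610 0.6503]

x_post = [1.4794, -2.2002]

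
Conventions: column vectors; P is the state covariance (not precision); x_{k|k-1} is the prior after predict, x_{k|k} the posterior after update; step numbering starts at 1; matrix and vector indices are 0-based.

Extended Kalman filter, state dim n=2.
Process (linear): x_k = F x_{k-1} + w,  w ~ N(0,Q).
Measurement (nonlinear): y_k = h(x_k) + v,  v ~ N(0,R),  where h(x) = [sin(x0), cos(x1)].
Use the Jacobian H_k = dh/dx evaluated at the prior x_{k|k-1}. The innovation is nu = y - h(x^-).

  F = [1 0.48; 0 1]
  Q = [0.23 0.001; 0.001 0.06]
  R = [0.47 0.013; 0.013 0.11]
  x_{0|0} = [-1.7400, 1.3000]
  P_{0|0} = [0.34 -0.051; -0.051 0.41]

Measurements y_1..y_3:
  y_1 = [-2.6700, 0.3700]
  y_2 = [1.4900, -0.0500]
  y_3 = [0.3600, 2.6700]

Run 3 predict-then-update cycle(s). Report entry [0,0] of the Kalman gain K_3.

K[0,0] = 0.6683

step 1: x^-=[-1.1160, 1.3000]  P^-=[0.6155 0.1468; 0.1468 0.4700]  H_jac=[0.4393 0.0000; 0.0000 -0.9636]  S=[0.5888 -0.0491; -0.0491 0.5464]  K=[0.4409 -0.2192; 0.0407 -0.8252]  nu=[-1.7716, 0.1025]  x^+=[-1.9196, 1.1434]  P^+=[0.4653 0.0191; 0.0191 0.0937]
step 2: x^-=[-1.3708, 1.1434]  P^-=[0.7352 0.0650; 0.0650 0.1537]  H_jac=[0.1986 0.0000; 0.0000 -0.9100]  S=[0.4990 0.0012; 0.0012 0.2373]  K=[0.2933 -0.2510; 0.0274 -0.5895]  nu=[2.4701, -0.4645]  x^+=[-0.5298, 1.4848]  P^+=[0.6775 0.0261; 0.0261 0.0709]
step 3: x^-=[0.1829, 1.4848]  P^-=[0.9489 0.0612; 0.0612 0.1309]  H_jac=[0.9833 0.0000; 0.0000 -0.9963]  S=[1.3875 -0.0469; -0.0469 0.2399]  K=[0.6683 -0.1233; 0.0251 -0.5386]  nu=[0.1781, 2.5841]  x^+=[-0.0167, 0.0975]  P^+=[0.3178 0.0049; 0.0049 0.0591]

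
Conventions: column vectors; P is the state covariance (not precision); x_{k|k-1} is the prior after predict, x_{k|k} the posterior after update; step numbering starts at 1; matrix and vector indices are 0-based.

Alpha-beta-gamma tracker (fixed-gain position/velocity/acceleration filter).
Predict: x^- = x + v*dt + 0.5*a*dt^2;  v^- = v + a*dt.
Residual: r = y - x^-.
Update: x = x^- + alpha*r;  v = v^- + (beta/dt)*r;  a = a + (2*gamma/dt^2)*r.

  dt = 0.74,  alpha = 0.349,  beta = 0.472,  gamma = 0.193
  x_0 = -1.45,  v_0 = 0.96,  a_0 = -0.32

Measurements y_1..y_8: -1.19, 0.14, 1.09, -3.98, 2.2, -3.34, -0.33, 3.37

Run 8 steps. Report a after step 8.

step 1: x_pred=-0.8272  r=-0.3628  x^+=-0.9538  v^+=0.4918  a^+=-0.5757
step 2: x_pred=-0.7475  r=0.8875  x^+=-0.4378  v^+=0.6319  a^+=0.0499
step 3: x_pred=0.0435  r=1.0465  x^+=0.4087  v^+=1.3363  a^+=0.7876
step 4: x_pred=1.6132  r=-5.5932  x^+=-0.3388  v^+=-1.6484  a^+=-3.1550
step 5: x_pred=-2.4225  r=4.6225  x^+=-0.8093  v^+=-1.0347  a^+=0.1034
step 6: x_pred=-1.5467  r=-1.7933  x^+=-2.1725  v^+=-2.1021  a^+=-1.1608
step 7: x_pred=-4.0459  r=3.7159  x^+=-2.7491  v^+=-0.5909  a^+=1.4586
step 8: x_pred=-2.7870  r=6.1570  x^+=-0.6382  v^+=4.4156  a^+=5.7986

a_post = 5.7986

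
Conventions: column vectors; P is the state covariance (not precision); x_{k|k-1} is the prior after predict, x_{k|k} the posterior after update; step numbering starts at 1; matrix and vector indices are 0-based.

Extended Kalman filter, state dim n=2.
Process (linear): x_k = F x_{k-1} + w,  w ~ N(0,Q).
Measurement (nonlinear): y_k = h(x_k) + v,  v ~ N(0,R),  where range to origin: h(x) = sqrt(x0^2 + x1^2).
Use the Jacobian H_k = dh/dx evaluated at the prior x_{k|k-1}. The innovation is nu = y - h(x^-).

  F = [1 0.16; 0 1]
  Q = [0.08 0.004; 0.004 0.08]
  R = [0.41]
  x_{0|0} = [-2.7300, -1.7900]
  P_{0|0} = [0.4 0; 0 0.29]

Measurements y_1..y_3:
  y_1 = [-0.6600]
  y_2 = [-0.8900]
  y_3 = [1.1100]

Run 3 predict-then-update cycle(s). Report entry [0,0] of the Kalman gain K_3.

step 1: x^-=[-3.0164, -1.7900]  P^-=[0.4874 0.0504; 0.0504 0.3700]  H_jac=[-0.8600 -0.5103]  S=[0.9111]  K=[-0.4883; -0.2548]  nu=[-4.1675]  x^+=[-0.9813, -0.7280]  P^+=[0.2702 -0.0630; -0.0630 0.3108]
step 2: x^-=[-1.0978, -0.7280]  P^-=[0.3380 -0.0092; -0.0092 0.3908]  H_jac=[-0.8334 -0.5527]  S=[0.7556]  K=[-0.3660; -0.2757]  nu=[-2.2073]  x^+=[-0.2899, -0.1195]  P^+=[0.2368 -0.0855; -0.0855 0.3334]
step 3: x^-=[-0.3090, -0.1195]  P^-=[0.2979 -0.0281; -0.0281 0.4134]  H_jac=[-0.9327 -0.3607]  S=[0.7040]  K=[-0.3803; -0.1745]  nu=[0.7787]  x^+=[-0.6051, -0.2554]  P^+=[0.1961 -0.0749; -0.0749 0.3920]

K[0,0] = -0.3803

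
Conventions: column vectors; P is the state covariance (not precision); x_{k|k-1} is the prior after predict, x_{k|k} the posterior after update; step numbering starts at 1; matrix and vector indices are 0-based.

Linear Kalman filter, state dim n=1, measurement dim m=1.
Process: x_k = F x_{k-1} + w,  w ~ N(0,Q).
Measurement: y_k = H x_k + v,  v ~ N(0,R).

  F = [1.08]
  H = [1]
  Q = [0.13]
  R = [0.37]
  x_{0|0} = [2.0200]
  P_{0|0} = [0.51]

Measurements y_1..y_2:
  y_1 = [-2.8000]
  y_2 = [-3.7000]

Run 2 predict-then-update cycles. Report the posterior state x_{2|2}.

step 1: x^-=[2.1816]  P^-=[0.7249]  S=[1.0949]  K=[0.6621]  nu=[-4.9816]  x^+=[-1.1165]  P^+=[0.2450]
step 2: x^-=[-1.2058]  P^-=[0.4157]  S=[0.7857]  K=[0.5291]  nu=[-2.4942]  x^+=[-2.5255]  P^+=[0.1958]

x_post = [-2.5255]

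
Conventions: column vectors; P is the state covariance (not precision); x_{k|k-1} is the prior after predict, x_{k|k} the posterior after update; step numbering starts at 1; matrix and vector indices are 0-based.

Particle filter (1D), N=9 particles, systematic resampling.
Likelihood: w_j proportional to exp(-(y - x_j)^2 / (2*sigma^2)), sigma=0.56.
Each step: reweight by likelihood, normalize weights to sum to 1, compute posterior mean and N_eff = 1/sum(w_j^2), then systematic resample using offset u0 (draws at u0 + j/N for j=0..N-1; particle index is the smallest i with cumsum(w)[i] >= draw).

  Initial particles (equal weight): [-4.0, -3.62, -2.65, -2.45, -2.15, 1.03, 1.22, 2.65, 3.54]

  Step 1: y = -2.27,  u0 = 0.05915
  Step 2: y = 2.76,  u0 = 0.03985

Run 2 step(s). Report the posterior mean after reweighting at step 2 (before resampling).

post_mean = -2.1525

step 1: w=[0.0030, 0.0196, 0.2853, 0.3411, 0.3510, 0.0000, 0.0000, 0.0000, 0.0000]  mean=-2.4295  Neff=3.1125  idx=[2, 2, 2, 3, 3, 3, 4, 4, 4]
step 2: w=[0.0001, 0.0001, 0.0001, 0.0026, 0.0026, 0.0026, 0.3306, 0.3306, 0.3306]  mean=-2.1525  Neff=3.0490  idx=[6, 6, 6, 7, 7, 7, 8, 8, 8]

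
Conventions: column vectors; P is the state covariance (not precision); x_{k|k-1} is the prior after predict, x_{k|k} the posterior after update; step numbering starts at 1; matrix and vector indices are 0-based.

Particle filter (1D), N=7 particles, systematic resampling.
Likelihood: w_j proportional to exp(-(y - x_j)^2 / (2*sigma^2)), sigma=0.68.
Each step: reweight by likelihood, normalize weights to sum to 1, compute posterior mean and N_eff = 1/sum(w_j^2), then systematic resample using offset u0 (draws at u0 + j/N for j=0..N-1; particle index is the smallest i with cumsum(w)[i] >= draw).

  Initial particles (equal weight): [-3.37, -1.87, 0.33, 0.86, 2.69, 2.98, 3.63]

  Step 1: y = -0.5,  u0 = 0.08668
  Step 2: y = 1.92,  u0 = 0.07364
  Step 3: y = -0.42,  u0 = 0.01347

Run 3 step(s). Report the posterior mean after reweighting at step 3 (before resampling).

step 1: w=[0.0002, 0.1772, 0.6401, 0.1825, 0.0000, 0.0000, 0.0000]  mean=0.0363  Neff=2.1076  idx=[1, 2, 2, 2, 2, 2, 3]
step 2: w=[0.0000, 0.1045, 0.1045, 0.1045, 0.1045, 0.1045, 0.4773]  mean=0.5830  Neff=3.5400  idx=[1, 3, 4, 5, 6, 6, 6]
step 3: w=[0.2025, 0.2025, 0.2025, 0.2025, 0.0633, 0.0633, 0.0633]  mean=0.4306  Neff=5.6785  idx=[0, 0, 1, 2, 2, 3, 4]

post_mean = 0.4306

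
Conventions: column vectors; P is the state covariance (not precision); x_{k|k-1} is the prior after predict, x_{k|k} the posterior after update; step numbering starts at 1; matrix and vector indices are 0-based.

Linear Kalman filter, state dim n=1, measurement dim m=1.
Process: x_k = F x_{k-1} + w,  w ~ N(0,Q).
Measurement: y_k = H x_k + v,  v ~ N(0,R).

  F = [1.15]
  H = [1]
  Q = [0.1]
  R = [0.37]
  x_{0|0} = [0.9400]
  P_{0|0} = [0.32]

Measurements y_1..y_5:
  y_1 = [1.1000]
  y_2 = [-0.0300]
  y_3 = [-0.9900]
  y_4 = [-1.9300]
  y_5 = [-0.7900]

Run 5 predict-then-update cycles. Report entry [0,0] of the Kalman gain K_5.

step 1: x^-=[1.0810]  P^-=[0.5232]  S=[0.8932]  K=[0.5858]  nu=[0.0190]  x^+=[1.0921]  P^+=[0.2167]
step 2: x^-=[1.2559]  P^-=[0.3866]  S=[0.7566]  K=[0.5110]  nu=[-1.2859]  x^+=[0.5988]  P^+=[0.1891]
step 3: x^-=[0.6887]  P^-=[0.3500]  S=[0.7200]  K=[0.4861]  nu=[-1.6787]  x^+=[-0.1274]  P^+=[0.1799]
step 4: x^-=[-0.1465]  P^-=[0.3379]  S=[0.7079]  K=[0.4773]  nu=[-1.7835]  x^+=[-0.9978]  P^+=[0.1766]
step 5: x^-=[-1.1475]  P^-=[0.3336]  S=[0.7036]  K=[0.4741]  nu=[0.3575]  x^+=[-0.9780]  P^+=[0.1754]

K[0,0] = 0.4741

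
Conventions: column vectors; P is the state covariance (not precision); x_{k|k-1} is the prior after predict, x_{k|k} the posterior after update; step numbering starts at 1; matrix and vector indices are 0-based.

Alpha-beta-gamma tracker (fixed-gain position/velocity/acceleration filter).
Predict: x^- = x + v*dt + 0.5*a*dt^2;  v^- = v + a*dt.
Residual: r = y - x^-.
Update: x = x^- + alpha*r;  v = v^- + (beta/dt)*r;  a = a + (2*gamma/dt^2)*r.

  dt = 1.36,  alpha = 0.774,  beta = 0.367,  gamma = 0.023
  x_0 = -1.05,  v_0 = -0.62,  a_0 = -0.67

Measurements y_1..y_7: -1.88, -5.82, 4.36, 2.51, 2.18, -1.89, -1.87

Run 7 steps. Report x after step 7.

step 1: x_pred=-2.5128  r=0.6328  x^+=-2.0230  v^+=-1.3604  a^+=-0.6543
step 2: x_pred=-4.4783  r=-1.3417  x^+=-5.5168  v^+=-2.6123  a^+=-0.6876
step 3: x_pred=-9.7054  r=14.0654  x^+=1.1812  v^+=0.2481  a^+=-0.3378
step 4: x_pred=1.2062  r=1.3038  x^+=2.2153  v^+=0.1405  a^+=-0.3054
step 5: x_pred=2.1240  r=0.0560  x^+=2.1673  v^+=-0.2597  a^+=-0.3040
step 6: x_pred=1.5330  r=-3.4230  x^+=-1.1164  v^+=-1.5969  a^+=-0.3891
step 7: x_pred=-3.6480  r=1.7780  x^+=-2.2718  v^+=-1.6463  a^+=-0.3449

x_post = -2.2718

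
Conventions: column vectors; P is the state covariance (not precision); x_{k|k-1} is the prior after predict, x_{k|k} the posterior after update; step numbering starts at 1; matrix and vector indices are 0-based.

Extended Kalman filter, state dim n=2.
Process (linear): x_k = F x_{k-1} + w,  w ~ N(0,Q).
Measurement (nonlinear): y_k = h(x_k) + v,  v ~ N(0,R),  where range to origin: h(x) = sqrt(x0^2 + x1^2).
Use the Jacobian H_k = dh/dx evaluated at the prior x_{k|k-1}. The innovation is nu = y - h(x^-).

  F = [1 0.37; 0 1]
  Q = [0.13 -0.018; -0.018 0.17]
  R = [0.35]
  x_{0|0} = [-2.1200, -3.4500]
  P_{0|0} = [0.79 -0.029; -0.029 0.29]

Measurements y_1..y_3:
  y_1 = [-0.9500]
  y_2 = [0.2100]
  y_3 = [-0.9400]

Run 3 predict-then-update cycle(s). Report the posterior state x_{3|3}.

x_post = [0.2754, -0.0216]

step 1: x^-=[-3.3965, -3.4500]  P^-=[0.9382 0.0603; 0.0603 0.4600]  H_jac=[-0.7016 -0.7126]  S=[1.1057]  K=[-0.6342; -0.3347]  nu=[-5.7914]  x^+=[0.2763, -1.5115]  P^+=[0.4935 -0.1744; -0.1744 0.3361]
step 2: x^-=[-0.2829, -1.5115]  P^-=[0.5405 -0.0681; -0.0681 0.5061]  H_jac=[-0.1840 -0.9829]  S=[0.8327]  K=[-0.0391; -0.5824]  nu=[-1.3277]  x^+=[-0.2310, -0.7382]  P^+=[0.5392 -0.0870; -0.0870 0.2237]
step 3: x^-=[-0.5042, -0.7382]  P^-=[0.6354 -0.0223; -0.0223 0.3937]  H_jac=[-0.5640 -0.8258]  S=[0.7998]  K=[-0.4251; -0.3907]  nu=[-1.8339]  x^+=[0.2754, -0.0216]  P^+=[0.4909 -0.1551; -0.1551 0.2716]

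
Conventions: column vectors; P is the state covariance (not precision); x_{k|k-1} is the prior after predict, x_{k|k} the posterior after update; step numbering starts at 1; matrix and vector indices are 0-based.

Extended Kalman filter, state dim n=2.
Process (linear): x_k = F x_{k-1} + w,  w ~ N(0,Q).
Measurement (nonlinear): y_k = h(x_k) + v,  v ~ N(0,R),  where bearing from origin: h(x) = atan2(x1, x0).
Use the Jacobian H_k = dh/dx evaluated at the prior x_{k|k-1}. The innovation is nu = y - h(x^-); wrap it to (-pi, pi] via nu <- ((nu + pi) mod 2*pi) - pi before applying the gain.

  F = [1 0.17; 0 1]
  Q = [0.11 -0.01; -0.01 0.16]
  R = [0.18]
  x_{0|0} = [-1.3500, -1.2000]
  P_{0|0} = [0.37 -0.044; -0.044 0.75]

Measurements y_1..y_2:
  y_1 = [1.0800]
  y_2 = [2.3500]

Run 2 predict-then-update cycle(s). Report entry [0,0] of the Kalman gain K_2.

step 1: x^-=[-1.5540, -1.2000]  P^-=[0.4867 0.0735; 0.0735 0.9100]  H_jac=[0.3113 -0.4031]  S=[0.3566]  K=[0.3418; -0.9646]  nu=[-2.7192]  x^+=[-2.4834, 1.4228]  P^+=[0.4451 0.1911; 0.1911 0.5782]
step 2: x^-=[-2.2415, 1.4228]  P^-=[0.6367 0.2794; 0.2794 0.7382]  H_jac=[-0.2019 -0.3180]  S=[0.3165]  K=[-0.6869; -0.9200]  nu=[-0.2260]  x^+=[-2.0863, 1.6307]  P^+=[0.4874 0.0794; 0.0794 0.4704]

K[0,0] = -0.6869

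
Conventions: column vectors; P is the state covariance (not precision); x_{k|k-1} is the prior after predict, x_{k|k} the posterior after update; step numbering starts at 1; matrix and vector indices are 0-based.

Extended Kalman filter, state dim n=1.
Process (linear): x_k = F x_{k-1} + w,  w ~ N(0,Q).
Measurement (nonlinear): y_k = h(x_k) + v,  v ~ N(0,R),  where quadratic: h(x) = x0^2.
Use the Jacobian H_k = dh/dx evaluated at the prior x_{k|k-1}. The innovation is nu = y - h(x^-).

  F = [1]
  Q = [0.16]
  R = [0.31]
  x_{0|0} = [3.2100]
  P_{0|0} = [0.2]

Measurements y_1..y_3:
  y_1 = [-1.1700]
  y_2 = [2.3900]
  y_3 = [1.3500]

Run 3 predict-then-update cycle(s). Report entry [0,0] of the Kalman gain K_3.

K[0,0] = 0.2779

step 1: x^-=[3.2100]  P^-=[0.3600]  H_jac=[6.4200]  S=[15.1479]  K=[0.1526]  nu=[-11.4741]  x^+=[1.4593]  P^+=[0.0074]
step 2: x^-=[1.4593]  P^-=[0.1674]  H_jac=[2.9187]  S=[1.7357]  K=[0.2814]  nu=[0.2603]  x^+=[1.5326]  P^+=[0.0299]
step 3: x^-=[1.5326]  P^-=[0.1899]  H_jac=[3.0652]  S=[2.0941]  K=[0.2779]  nu=[-0.9989]  x^+=[1.2550]  P^+=[0.0281]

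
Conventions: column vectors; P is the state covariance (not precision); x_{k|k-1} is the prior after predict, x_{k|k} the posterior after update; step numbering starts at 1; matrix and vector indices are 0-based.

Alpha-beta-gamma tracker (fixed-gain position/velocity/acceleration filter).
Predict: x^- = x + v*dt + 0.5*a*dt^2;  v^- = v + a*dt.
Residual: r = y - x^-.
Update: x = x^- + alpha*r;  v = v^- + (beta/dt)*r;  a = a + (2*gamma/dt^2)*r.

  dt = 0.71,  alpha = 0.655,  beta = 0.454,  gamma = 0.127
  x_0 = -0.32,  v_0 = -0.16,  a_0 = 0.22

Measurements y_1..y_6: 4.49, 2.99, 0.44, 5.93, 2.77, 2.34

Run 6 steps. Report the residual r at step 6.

step 1: x_pred=-0.3781  r=4.8681  x^+=2.8105  v^+=3.1091  a^+=2.6729
step 2: x_pred=5.6916  r=-2.7016  x^+=3.9221  v^+=3.2793  a^+=1.3116
step 3: x_pred=6.5810  r=-6.1410  x^+=2.5586  v^+=0.2838  a^+=-1.7826
step 4: x_pred=2.3108  r=3.6192  x^+=4.6814  v^+=1.3324  a^+=0.0410
step 5: x_pred=5.6377  r=-2.8677  x^+=3.7594  v^+=-0.4722  a^+=-1.4040
step 6: x_pred=3.0702  r=-0.7302  x^+=2.5919  v^+=-1.9360  a^+=-1.7719

resid = -0.7302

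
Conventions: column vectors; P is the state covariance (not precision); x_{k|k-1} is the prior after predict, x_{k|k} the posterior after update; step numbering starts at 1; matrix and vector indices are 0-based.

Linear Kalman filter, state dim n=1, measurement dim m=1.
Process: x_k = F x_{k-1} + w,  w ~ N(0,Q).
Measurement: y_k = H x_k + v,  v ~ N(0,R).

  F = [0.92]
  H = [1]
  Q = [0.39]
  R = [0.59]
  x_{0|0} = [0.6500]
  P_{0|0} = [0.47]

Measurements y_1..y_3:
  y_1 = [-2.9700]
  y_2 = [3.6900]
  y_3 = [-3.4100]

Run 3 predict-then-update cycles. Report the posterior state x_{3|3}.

step 1: x^-=[0.5980]  P^-=[0.7878]  S=[1.3778]  K=[0.5718]  nu=[-3.5680]  x^+=[-1.4421]  P^+=[0.3374]
step 2: x^-=[-1.3268]  P^-=[0.6755]  S=[1.2655]  K=[0.5338]  nu=[5.0168]  x^+=[1.3512]  P^+=[0.3149]
step 3: x^-=[1.2431]  P^-=[0.6566]  S=[1.2466]  K=[0.5267]  nu=[-4.6531]  x^+=[-1.2077]  P^+=[0.3108]

x_post = [-1.2077]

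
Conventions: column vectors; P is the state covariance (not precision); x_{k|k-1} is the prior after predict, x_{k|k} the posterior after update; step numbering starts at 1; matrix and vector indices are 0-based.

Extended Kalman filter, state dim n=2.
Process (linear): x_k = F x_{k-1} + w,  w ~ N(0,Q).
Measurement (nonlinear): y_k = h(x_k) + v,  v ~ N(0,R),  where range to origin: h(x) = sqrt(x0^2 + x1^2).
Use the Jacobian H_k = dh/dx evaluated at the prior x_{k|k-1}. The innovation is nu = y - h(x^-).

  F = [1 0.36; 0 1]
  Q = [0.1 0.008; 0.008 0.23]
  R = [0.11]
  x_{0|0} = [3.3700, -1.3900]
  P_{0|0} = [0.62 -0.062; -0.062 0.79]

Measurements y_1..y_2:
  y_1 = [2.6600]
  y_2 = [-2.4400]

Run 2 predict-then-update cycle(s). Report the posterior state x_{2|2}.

step 1: x^-=[2.8696, -1.3900]  P^-=[0.7777 0.2304; 0.2304 1.0200]  H_jac=[0.9000 -0.4359]  S=[0.7530]  K=[0.7962; -0.3151]  nu=[-0.5285]  x^+=[2.4488, -1.2234]  P^+=[0.3004 0.4193; 0.4193 0.9452]
step 2: x^-=[2.0084, -1.2234]  P^-=[0.8249 0.7676; 0.7676 1.1752]  H_jac=[0.8540 -0.5202]  S=[0.3476]  K=[0.8778; 0.1270]  nu=[-4.7917]  x^+=[-2.1975, -1.8321]  P^+=[0.5571 0.7289; 0.7289 1.1696]

x_post = [-2.1975, -1.8321]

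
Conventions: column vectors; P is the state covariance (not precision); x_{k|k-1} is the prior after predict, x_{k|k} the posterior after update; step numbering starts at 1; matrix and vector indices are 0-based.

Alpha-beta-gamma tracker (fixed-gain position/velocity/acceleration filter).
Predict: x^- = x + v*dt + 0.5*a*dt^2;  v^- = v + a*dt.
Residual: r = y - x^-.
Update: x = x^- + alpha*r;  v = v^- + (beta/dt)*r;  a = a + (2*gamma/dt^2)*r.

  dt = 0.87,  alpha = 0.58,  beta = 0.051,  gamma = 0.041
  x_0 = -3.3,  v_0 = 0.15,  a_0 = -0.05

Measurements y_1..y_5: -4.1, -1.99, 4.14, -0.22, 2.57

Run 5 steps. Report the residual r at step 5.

resid = 0.7880

step 1: x_pred=-3.1884  r=-0.9116  x^+=-3.7171  v^+=0.0531  a^+=-0.1488
step 2: x_pred=-3.7273  r=1.7373  x^+=-2.7197  v^+=0.0255  a^+=0.0395
step 3: x_pred=-2.6826  r=6.8226  x^+=1.2745  v^+=0.4598  a^+=0.7786
step 4: x_pred=1.9692  r=-2.1892  x^+=0.6995  v^+=1.0088  a^+=0.5414
step 5: x_pred=1.7820  r=0.7880  x^+=2.2390  v^+=1.5260  a^+=0.6268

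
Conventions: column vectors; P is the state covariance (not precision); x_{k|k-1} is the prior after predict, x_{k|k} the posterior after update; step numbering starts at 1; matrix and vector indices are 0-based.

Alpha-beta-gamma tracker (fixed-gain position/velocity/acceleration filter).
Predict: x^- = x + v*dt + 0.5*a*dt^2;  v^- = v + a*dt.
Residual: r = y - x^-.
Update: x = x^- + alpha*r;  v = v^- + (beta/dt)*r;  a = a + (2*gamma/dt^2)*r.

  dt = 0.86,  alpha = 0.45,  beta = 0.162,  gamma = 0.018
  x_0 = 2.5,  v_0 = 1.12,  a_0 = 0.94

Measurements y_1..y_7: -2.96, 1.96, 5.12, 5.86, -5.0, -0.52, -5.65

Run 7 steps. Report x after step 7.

x_post = -1.6501

step 1: x_pred=3.8108  r=-6.7708  x^+=0.7639  v^+=0.6530  a^+=0.6104
step 2: x_pred=1.5512  r=0.4088  x^+=1.7352  v^+=1.2549  a^+=0.6303
step 3: x_pred=3.0475  r=2.0725  x^+=3.9801  v^+=2.1874  a^+=0.7312
step 4: x_pred=6.1317  r=-0.2717  x^+=6.0094  v^+=2.7651  a^+=0.7180
step 5: x_pred=8.6529  r=-13.6529  x^+=2.5091  v^+=0.8107  a^+=0.0534
step 6: x_pred=3.2261  r=-3.7461  x^+=1.5403  v^+=0.1510  a^+=-0.1289
step 7: x_pred=1.6225  r=-7.2725  x^+=-1.6501  v^+=-1.3298  a^+=-0.4829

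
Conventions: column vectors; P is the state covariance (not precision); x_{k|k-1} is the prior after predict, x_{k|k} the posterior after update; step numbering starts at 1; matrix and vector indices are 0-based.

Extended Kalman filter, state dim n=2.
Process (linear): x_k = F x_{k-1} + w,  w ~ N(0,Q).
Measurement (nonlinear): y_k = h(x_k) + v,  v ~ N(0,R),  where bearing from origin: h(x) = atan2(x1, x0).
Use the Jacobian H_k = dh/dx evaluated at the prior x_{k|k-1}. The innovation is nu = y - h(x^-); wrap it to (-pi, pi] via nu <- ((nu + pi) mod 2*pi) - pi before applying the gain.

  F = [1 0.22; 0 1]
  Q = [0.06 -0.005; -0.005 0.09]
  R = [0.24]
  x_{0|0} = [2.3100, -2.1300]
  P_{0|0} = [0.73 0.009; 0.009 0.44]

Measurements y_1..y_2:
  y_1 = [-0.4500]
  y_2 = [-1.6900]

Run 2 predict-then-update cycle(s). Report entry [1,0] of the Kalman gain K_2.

K[1,0] = 0.4770

step 1: x^-=[1.8414, -2.1300]  P^-=[0.8153 0.1008; 0.1008 0.5300]  H_jac=[0.2687 0.2323]  S=[0.3400]  K=[0.7130; 0.4417]  nu=[0.4079]  x^+=[2.1323, -1.9498]  P^+=[0.6424 -0.0063; -0.0063 0.4637]
step 2: x^-=[1.7033, -1.9498]  P^-=[0.7220 0.0907; 0.0907 0.5537]  H_jac=[0.2909 0.2541]  S=[0.3503]  K=[0.6655; 0.4770]  nu=[-0.8372]  x^+=[1.1462, -2.3492]  P^+=[0.5669 -0.0205; -0.0205 0.4740]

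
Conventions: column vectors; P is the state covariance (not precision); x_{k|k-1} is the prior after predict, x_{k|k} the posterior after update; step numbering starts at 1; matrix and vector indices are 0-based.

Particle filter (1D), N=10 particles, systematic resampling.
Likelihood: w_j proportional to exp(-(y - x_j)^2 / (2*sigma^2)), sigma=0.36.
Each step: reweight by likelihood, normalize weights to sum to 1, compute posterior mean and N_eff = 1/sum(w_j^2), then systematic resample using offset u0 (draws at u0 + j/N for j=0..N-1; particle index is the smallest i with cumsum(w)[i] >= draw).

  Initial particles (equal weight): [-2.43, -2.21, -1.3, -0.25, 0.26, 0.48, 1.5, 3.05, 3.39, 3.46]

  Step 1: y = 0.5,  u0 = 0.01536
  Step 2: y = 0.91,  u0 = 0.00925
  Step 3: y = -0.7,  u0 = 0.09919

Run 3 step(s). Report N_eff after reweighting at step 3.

step 1: w=[0.0000, 0.0000, 0.0000, 0.0590, 0.4139, 0.5161, 0.0109, 0.0000, 0.0000, 0.0000]  mean=0.3570  Neff=2.2658  idx=[3, 4, 4, 4, 4, 5, 5, 5, 5, 5]
step 2: w=[0.0017, 0.0605, 0.0605, 0.0605, 0.0605, 0.1513, 0.1513, 0.1513, 0.1513, 0.1513]  mean=0.4255  Neff=7.7491  idx=[1, 2, 4, 5, 6, 6, 7, 8, 8, 9]
step 3: w=[0.2416, 0.2416, 0.2416, 0.0393, 0.0393, 0.0393, 0.0393, 0.0393, 0.0393, 0.0393]  mean=0.3205  Neff=5.3768  idx=[0, 0, 1, 1, 2, 2, 2, 4, 7, 9]

N_eff = 5.3768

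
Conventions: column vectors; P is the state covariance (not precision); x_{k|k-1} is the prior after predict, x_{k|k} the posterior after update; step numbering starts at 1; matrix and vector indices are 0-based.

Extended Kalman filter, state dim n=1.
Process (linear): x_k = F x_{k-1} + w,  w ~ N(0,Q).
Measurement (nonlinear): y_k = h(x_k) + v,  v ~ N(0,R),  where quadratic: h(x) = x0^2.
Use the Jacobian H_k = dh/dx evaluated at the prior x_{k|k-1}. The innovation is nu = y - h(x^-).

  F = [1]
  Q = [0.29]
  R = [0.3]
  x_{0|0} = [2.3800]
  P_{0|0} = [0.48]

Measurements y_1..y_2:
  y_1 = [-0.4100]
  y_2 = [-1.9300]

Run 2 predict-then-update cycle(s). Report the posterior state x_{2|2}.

step 1: x^-=[2.3800]  P^-=[0.7700]  H_jac=[4.7600]  S=[17.7464]  K=[0.2065]  nu=[-6.0744]  x^+=[1.1254]  P^+=[0.0130]
step 2: x^-=[1.1254]  P^-=[0.3030]  H_jac=[2.2509]  S=[1.8352]  K=[0.3716]  nu=[-3.1966]  x^+=[-0.0626]  P^+=[0.0495]

x_post = [-0.0626]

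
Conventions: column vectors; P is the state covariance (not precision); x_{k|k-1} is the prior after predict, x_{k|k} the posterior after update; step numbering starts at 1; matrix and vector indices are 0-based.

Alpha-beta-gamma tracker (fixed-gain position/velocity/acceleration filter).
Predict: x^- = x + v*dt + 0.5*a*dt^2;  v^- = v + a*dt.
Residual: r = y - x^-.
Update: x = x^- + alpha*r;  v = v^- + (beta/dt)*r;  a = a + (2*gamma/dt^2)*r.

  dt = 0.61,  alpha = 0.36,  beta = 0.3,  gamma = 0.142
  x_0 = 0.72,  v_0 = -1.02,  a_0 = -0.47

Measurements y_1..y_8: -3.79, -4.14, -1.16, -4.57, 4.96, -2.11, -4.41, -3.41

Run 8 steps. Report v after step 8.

step 1: x_pred=0.0104  r=-3.8004  x^+=-1.3578  v^+=-3.1757  a^+=-3.3706
step 2: x_pred=-3.9221  r=-0.2179  x^+=-4.0005  v^+=-5.3390  a^+=-3.5369
step 3: x_pred=-7.9153  r=6.7553  x^+=-5.4834  v^+=-4.1742  a^+=1.6190
step 4: x_pred=-7.7284  r=3.1584  x^+=-6.5914  v^+=-1.6333  a^+=4.0296
step 5: x_pred=-6.8380  r=11.7980  x^+=-2.5907  v^+=6.6271  a^+=13.0343
step 6: x_pred=3.8769  r=-5.9869  x^+=1.7216  v^+=11.6337  a^+=8.4649
step 7: x_pred=10.3930  r=-14.8030  x^+=5.0639  v^+=9.5171  a^+=-2.8333
step 8: x_pred=10.3422  r=-13.7522  x^+=5.3914  v^+=1.0254  a^+=-13.3295

v_post = 1.0254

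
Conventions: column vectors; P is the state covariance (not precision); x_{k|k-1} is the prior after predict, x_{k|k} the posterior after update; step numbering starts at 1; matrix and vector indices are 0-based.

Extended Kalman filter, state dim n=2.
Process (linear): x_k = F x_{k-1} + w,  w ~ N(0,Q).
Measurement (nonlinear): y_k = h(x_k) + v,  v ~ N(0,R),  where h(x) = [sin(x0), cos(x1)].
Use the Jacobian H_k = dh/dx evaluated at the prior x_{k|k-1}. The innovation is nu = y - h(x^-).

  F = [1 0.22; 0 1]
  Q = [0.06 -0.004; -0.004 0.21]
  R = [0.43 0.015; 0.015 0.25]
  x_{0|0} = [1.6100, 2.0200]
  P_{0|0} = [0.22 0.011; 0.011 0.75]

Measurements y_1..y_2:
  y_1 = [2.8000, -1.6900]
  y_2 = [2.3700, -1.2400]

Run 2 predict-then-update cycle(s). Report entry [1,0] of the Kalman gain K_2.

step 1: x^-=[2.0544, 2.0200]  P^-=[0.3211 0.1720; 0.1720 0.9600]  H_jac=[-0.4650 0.0000; 0.0000 -0.9008]  S=[0.4994 0.0870; 0.0870 1.0290]  K=[-0.2768 -0.1272; -0.0139 -0.8392]  nu=[1.9147, -1.2558]  x^+=[1.6841, 3.0473]  P^+=[0.2601 0.0399; 0.0399 0.2331]
step 2: x^-=[2.3545, 3.0473]  P^-=[0.3489 0.0872; 0.0872 0.4431]  H_jac=[-0.7059 0.0000; 0.0000 -0.0941]  S=[0.6039 0.0208; 0.0208 0.2539]  K=[-0.4079 0.0011; -0.0965 -0.1564]  nu=[1.6617, -0.2444]  x^+=[1.6764, 2.9251]  P^+=[0.2485 0.0621; 0.0621 0.4307]

K[1,0] = -0.0965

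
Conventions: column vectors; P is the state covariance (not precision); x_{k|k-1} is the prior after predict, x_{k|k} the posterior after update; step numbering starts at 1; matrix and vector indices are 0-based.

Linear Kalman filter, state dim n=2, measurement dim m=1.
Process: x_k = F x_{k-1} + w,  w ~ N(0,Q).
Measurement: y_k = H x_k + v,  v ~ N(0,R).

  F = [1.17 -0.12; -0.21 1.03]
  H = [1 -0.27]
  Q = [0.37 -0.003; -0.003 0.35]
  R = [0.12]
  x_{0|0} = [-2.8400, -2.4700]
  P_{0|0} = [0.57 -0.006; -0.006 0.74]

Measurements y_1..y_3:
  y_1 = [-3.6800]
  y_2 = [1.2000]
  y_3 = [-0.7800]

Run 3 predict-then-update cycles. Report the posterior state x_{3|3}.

x_post = [-1.1360, -2.1459]

step 1: x^-=[-3.0264, -1.9477]  P^-=[1.1626 -0.2419; -0.2419 1.1628]  S=[1.4980]  K=[0.8197; -0.3711]  nu=[-1.1795]  x^+=[-3.9932, -1.5100]  P^+=[0.1561 0.2137; 0.2137 0.9565]
step 2: x^-=[-4.4909, -0.7168]  P^-=[0.5374 0.1034; 0.1034 1.2792]  S=[0.6948]  K=[0.7333; -0.3483]  nu=[5.4973]  x^+=[-0.4599, -2.6314]  P^+=[0.1638 0.2808; 0.2808 1.1949]
step 3: x^-=[-0.2223, -2.6138]  P^-=[0.5326 0.1546; 0.1546 1.5034]  S=[0.6787]  K=[0.7232; -0.3703]  nu=[-1.2634]  x^+=[-1.1360, -2.1459]  P^+=[0.1776 0.3364; 0.3364 1.4104]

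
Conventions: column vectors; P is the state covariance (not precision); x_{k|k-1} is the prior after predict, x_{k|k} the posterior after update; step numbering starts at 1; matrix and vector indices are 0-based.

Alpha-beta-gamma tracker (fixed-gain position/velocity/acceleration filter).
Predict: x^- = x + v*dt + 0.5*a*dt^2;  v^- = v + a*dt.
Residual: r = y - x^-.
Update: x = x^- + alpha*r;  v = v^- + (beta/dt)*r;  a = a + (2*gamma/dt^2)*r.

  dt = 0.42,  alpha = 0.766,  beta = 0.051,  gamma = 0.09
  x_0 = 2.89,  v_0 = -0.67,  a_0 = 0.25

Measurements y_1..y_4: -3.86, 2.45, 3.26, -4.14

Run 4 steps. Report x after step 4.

x_post = -2.8329

step 1: x_pred=2.6307  r=-6.4907  x^+=-2.3412  v^+=-1.3532  a^+=-6.3731
step 2: x_pred=-3.4716  r=5.9216  x^+=1.0643  v^+=-3.3108  a^+=-0.3306
step 3: x_pred=-0.3554  r=3.6154  x^+=2.4140  v^+=-3.0107  a^+=3.3585
step 4: x_pred=1.4457  r=-5.5857  x^+=-2.8329  v^+=-2.2784  a^+=-2.3412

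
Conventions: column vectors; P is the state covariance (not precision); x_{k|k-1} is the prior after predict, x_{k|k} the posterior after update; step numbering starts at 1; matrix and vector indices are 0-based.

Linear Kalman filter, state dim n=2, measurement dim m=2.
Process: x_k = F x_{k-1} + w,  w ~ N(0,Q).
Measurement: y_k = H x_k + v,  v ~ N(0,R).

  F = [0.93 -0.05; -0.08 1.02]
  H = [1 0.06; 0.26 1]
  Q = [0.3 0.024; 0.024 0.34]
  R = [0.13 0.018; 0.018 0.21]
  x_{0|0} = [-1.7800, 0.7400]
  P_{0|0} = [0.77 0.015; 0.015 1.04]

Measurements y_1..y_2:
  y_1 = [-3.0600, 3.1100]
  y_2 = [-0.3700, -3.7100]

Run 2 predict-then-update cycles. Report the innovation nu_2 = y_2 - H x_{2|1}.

step 1: x^-=[-1.6924, 0.8972]  P^-=[0.9672 -0.0720; -0.0720 1.4245]  S=[1.0937 0.2818; 0.2818 1.6624]  K=[0.8915 -0.0432; -0.2150 0.8821]  nu=[-1.4214, 2.6528]  x^+=[-3.0742, 3.5427]  P^+=[0.1165 -0.0233; -0.0233 0.1874]
step 2: x^-=[-3.0361, 3.8595]  P^-=[0.4034 -0.0164; -0.0164 0.5395]  S=[0.5334 0.1386; 0.1386 0.7683]  K=[0.7602 -0.0220; -0.1586 0.7253]  nu=[2.4346, -6.7801]  x^+=[-1.0364, -1.4443]  P^+=[0.0994 -0.0168; -0.0168 0.1538]

innov = [2.4346, -6.7801]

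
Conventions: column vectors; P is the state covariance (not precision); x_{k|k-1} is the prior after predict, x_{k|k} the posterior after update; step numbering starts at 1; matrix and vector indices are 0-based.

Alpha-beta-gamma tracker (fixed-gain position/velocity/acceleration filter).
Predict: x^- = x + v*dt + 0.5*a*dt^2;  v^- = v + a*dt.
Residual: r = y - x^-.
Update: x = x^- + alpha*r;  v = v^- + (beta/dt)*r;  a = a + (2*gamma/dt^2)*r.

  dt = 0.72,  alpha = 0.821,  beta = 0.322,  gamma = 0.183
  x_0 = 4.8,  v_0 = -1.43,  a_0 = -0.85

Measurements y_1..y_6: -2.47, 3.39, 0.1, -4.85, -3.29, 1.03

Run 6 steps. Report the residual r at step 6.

resid = 5.3450

step 1: x_pred=3.5501  r=-6.0201  x^+=-1.3924  v^+=-4.7343  a^+=-5.1003
step 2: x_pred=-6.1231  r=9.5131  x^+=1.6872  v^+=-4.1520  a^+=1.6161
step 3: x_pred=-0.8834  r=0.9834  x^+=-0.0760  v^+=-2.5486  a^+=2.3105
step 4: x_pred=-1.3122  r=-3.5378  x^+=-4.2167  v^+=-2.4673  a^+=-0.1873
step 5: x_pred=-6.0417  r=2.7517  x^+=-3.7826  v^+=-1.3715  a^+=1.7555
step 6: x_pred=-4.3150  r=5.3450  x^+=0.0732  v^+=2.2828  a^+=5.5292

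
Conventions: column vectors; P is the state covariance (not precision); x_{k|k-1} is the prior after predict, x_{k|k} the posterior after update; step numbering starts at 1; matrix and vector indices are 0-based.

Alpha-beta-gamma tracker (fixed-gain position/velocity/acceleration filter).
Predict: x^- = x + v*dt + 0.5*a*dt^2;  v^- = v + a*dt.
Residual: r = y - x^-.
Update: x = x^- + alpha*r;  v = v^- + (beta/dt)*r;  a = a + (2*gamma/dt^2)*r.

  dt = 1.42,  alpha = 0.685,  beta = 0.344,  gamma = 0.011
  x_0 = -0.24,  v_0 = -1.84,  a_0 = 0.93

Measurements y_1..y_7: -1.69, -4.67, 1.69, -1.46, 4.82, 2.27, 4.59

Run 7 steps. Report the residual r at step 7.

step 1: x_pred=-1.9152  r=0.2252  x^+=-1.7609  v^+=-0.4649  a^+=0.9325
step 2: x_pred=-1.4809  r=-3.1891  x^+=-3.6654  v^+=0.0867  a^+=0.8977
step 3: x_pred=-2.6373  r=4.3273  x^+=0.3269  v^+=2.4097  a^+=0.9449
step 4: x_pred=4.7012  r=-6.1612  x^+=0.4808  v^+=2.2588  a^+=0.8777
step 5: x_pred=4.5731  r=0.2469  x^+=4.7422  v^+=3.5649  a^+=0.8803
step 6: x_pred=10.6919  r=-8.4219  x^+=4.9229  v^+=2.7747  a^+=0.7885
step 7: x_pred=9.6579  r=-5.0679  x^+=6.1864  v^+=2.6666  a^+=0.7332

resid = -5.0679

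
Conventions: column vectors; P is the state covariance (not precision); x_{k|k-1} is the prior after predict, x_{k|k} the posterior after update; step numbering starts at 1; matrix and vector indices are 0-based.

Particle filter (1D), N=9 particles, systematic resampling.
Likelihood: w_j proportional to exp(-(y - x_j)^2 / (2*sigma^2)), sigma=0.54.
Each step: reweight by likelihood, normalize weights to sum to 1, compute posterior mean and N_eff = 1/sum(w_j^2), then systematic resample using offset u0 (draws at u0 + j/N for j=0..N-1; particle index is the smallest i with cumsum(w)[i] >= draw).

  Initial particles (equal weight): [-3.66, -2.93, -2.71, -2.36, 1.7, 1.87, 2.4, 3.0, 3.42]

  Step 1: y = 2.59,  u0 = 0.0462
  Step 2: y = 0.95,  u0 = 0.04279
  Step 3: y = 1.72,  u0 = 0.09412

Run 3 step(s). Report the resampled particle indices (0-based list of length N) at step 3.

resampled_idx = [0, 1, 2, 3, 4, 5, 6, 7, 8]

step 1: w=[0.0000, 0.0000, 0.0000, 0.0000, 0.0965, 0.1543, 0.3528, 0.2813, 0.1152]  mean=2.5369  Neff=4.0009  idx=[4, 5, 6, 6, 6, 6, 7, 7, 8]
step 2: w=[0.5253, 0.3228, 0.0375, 0.0375, 0.0375, 0.0375, 0.0010, 0.0010, 0.0000]  mean=1.8625  Neff=2.5926  idx=[0, 0, 0, 0, 0, 1, 1, 1, 4]
step 3: w=[0.1199, 0.1199, 0.1199, 0.1199, 0.1199, 0.1154, 0.1154, 0.1154, 0.0543]  mean=1.7969  Neff=8.7123  idx=[0, 1, 2, 3, 4, 5, 6, 7, 8]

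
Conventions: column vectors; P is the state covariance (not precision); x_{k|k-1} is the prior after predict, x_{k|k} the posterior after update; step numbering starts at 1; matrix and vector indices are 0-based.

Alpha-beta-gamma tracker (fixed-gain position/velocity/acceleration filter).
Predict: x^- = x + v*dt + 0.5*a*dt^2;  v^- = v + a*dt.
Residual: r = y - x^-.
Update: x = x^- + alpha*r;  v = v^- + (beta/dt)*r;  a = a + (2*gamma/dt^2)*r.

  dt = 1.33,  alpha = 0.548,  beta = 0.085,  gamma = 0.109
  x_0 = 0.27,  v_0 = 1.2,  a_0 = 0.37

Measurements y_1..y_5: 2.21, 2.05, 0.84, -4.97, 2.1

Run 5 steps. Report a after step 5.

a_post = -1.3527

step 1: x_pred=2.1932  r=0.0168  x^+=2.2024  v^+=1.6932  a^+=0.3721
step 2: x_pred=4.7834  r=-2.7334  x^+=3.2855  v^+=2.0133  a^+=0.0352
step 3: x_pred=5.9944  r=-5.1544  x^+=3.1698  v^+=1.7307  a^+=-0.6000
step 4: x_pred=4.9409  r=-9.9109  x^+=-0.4903  v^+=0.2993  a^+=-1.8215
step 5: x_pred=-1.7032  r=3.8032  x^+=0.3810  v^+=-1.8802  a^+=-1.3527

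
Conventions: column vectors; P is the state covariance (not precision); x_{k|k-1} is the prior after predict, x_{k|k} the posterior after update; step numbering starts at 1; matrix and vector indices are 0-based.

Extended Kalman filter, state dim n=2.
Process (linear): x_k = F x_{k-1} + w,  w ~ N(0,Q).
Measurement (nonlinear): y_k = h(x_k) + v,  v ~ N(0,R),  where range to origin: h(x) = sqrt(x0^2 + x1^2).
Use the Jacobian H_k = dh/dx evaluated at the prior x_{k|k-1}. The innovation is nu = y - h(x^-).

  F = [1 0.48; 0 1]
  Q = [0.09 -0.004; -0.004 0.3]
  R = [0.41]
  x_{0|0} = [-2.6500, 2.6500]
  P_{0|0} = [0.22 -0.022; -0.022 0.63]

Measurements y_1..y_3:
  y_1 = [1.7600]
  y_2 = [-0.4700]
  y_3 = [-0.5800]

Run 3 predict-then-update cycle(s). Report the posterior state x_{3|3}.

x_post = [0.3383, 0.6080]

step 1: x^-=[-1.3780, 2.6500]  P^-=[0.4340 0.2764; 0.2764 0.9300]  H_jac=[-0.4614 0.8872]  S=[1.0082]  K=[0.0446; 0.6919]  nu=[-1.2269]  x^+=[-1.4327, 1.8011]  P^+=[0.4320 0.2453; 0.2453 0.4473]
step 2: x^-=[-0.5682, 1.8011]  P^-=[0.8605 0.4560; 0.4560 0.7473]  H_jac=[-0.3009 0.9537]  S=[0.9059]  K=[0.1942; 0.6353]  nu=[-2.3586]  x^+=[-1.0263, 0.3027]  P^+=[0.8264 0.3442; 0.3442 0.3817]
step 3: x^-=[-0.8810, 0.3027]  P^-=[1.3348 0.5234; 0.5234 0.6817]  H_jac=[-0.9457 0.3250]  S=[1.3541]  K=[-0.8066; -0.2020]  nu=[-1.5115]  x^+=[0.3383, 0.6080]  P^+=[0.4538 0.3028; 0.3028 0.6265]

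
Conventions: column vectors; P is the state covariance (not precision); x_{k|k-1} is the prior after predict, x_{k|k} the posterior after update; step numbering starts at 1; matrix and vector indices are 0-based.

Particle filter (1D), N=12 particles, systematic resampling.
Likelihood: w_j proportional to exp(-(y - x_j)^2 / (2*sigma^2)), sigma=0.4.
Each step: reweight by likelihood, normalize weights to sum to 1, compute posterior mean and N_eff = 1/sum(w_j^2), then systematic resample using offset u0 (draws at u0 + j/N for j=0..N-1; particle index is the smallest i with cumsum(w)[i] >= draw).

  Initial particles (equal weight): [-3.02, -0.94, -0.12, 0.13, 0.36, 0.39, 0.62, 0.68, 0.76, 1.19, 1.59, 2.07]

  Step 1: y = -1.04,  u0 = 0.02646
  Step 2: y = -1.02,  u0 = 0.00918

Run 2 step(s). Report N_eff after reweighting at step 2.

step 1: w=[0.0000, 0.9158, 0.0671, 0.0131, 0.0021, 0.0016, 0.0002, 0.0001, 0.0000, 0.0000, 0.0000, 0.0000]  mean=-0.8657  Neff=1.1856  idx=[1, 1, 1, 1, 1, 1, 1, 1, 1, 1, 1, 2]
step 2: w=[0.0902, 0.0902, 0.0902, 0.0902, 0.0902, 0.0902, 0.0902, 0.0902, 0.0902, 0.0902, 0.0902, 0.0073]  mean=-0.9340  Neff=11.1563  idx=[0, 1, 1, 2, 3, 4, 5, 6, 7, 8, 9, 10]

N_eff = 11.1563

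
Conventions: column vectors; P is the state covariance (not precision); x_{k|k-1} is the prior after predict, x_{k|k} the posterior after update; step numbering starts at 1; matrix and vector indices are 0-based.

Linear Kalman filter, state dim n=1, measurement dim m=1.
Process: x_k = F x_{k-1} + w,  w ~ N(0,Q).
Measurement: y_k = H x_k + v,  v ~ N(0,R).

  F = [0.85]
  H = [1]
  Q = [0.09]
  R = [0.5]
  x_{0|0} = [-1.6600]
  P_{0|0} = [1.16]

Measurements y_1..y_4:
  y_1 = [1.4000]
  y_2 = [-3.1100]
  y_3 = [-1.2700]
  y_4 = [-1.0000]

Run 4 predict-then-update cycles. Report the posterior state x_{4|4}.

x_post = [-0.8871]

step 1: x^-=[-1.4110]  P^-=[0.9281]  S=[1.4281]  K=[0.6499]  nu=[2.8110]  x^+=[0.4158]  P^+=[0.3249]
step 2: x^-=[0.3535]  P^-=[0.3248]  S=[0.8248]  K=[0.3938]  nu=[-3.4635]  x^+=[-1.0104]  P^+=[0.1969]
step 3: x^-=[-0.8588]  P^-=[0.2322]  S=[0.7322]  K=[0.3172]  nu=[-0.4112]  x^+=[-0.9892]  P^+=[0.1586]
step 4: x^-=[-0.8408]  P^-=[0.2046]  S=[0.7046]  K=[0.2904]  nu=[-0.1592]  x^+=[-0.8871]  P^+=[0.1452]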